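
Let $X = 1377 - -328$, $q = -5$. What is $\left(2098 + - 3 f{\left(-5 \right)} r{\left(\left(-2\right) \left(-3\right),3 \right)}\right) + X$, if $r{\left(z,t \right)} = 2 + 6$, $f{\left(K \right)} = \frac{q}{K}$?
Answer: $3779$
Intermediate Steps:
$f{\left(K \right)} = - \frac{5}{K}$
$r{\left(z,t \right)} = 8$
$X = 1705$ ($X = 1377 + 328 = 1705$)
$\left(2098 + - 3 f{\left(-5 \right)} r{\left(\left(-2\right) \left(-3\right),3 \right)}\right) + X = \left(2098 + - 3 \left(- \frac{5}{-5}\right) 8\right) + 1705 = \left(2098 + - 3 \left(\left(-5\right) \left(- \frac{1}{5}\right)\right) 8\right) + 1705 = \left(2098 + \left(-3\right) 1 \cdot 8\right) + 1705 = \left(2098 - 24\right) + 1705 = 2074 + 1705 = 3779$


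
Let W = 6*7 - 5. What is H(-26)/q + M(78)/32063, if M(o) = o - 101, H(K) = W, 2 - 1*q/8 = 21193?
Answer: -5085475/5435576264 ≈ -0.00093559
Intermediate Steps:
W = 37 (W = 42 - 5 = 37)
q = -169528 (q = 16 - 8*21193 = 16 - 169544 = -169528)
H(K) = 37
M(o) = -101 + o
H(-26)/q + M(78)/32063 = 37/(-169528) + (-101 + 78)/32063 = 37*(-1/169528) - 23*1/32063 = -37/169528 - 23/32063 = -5085475/5435576264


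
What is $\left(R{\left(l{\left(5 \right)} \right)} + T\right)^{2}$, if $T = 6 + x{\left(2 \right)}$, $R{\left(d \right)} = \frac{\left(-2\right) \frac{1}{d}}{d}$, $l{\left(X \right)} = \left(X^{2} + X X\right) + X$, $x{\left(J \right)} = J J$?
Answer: $\frac{914941504}{9150625} \approx 99.987$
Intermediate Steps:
$x{\left(J \right)} = J^{2}$
$l{\left(X \right)} = X + 2 X^{2}$ ($l{\left(X \right)} = \left(X^{2} + X^{2}\right) + X = 2 X^{2} + X = X + 2 X^{2}$)
$R{\left(d \right)} = - \frac{2}{d^{2}}$
$T = 10$ ($T = 6 + 2^{2} = 6 + 4 = 10$)
$\left(R{\left(l{\left(5 \right)} \right)} + T\right)^{2} = \left(- \frac{2}{25 \left(1 + 2 \cdot 5\right)^{2}} + 10\right)^{2} = \left(- \frac{2}{25 \left(1 + 10\right)^{2}} + 10\right)^{2} = \left(- \frac{2}{3025} + 10\right)^{2} = \left(\frac{30248}{3025}\right)^{2} = \frac{914941504}{9150625}$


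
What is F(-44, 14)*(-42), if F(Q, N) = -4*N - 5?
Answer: 2562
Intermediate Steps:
F(Q, N) = -5 - 4*N
F(-44, 14)*(-42) = (-5 - 4*14)*(-42) = (-5 - 56)*(-42) = -61*(-42) = 2562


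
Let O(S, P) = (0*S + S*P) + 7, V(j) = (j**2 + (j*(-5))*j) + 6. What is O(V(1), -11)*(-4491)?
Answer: 67365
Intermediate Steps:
V(j) = 6 - 4*j**2 (V(j) = (j**2 + (-5*j)*j) + 6 = (j**2 - 5*j**2) + 6 = -4*j**2 + 6 = 6 - 4*j**2)
O(S, P) = 7 + P*S (O(S, P) = (0 + P*S) + 7 = P*S + 7 = 7 + P*S)
O(V(1), -11)*(-4491) = (7 - 11*(6 - 4*1**2))*(-4491) = (7 - 11*(6 - 4*1))*(-4491) = (7 - 11*(6 - 4))*(-4491) = (7 - 11*2)*(-4491) = (7 - 22)*(-4491) = -15*(-4491) = 67365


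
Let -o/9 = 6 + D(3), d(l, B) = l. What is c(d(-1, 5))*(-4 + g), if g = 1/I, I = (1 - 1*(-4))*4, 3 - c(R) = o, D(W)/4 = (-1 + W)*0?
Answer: -4503/20 ≈ -225.15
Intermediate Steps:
D(W) = 0 (D(W) = 4*((-1 + W)*0) = 4*0 = 0)
o = -54 (o = -9*(6 + 0) = -9*6 = -54)
c(R) = 57 (c(R) = 3 - 1*(-54) = 3 + 54 = 57)
I = 20 (I = (1 + 4)*4 = 5*4 = 20)
g = 1/20 ≈ 0.050000
c(d(-1, 5))*(-4 + g) = 57*(-4 + 1/20) = 57*(-79/20) = -4503/20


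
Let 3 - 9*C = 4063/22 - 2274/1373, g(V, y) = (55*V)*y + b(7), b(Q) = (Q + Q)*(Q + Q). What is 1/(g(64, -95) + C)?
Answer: -271854/90860132069 ≈ -2.9920e-6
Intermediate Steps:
b(Q) = 4*Q² (b(Q) = (2*Q)*(2*Q) = 4*Q²)
g(V, y) = 196 + 55*V*y (g(V, y) = (55*V)*y + 4*7² = 55*V*y + 4*49 = 55*V*y + 196 = 196 + 55*V*y)
C = -5437853/271854 (C = ⅓ - (4063/22 - 2274/1373)/9 = ⅓ - ⅑*5528471/30206 = ⅓ - 5528471/271854 = -5437853/271854 ≈ -20.003)
1/(g(64, -95) + C) = 1/((196 + 55*64*(-95)) - 5437853/271854) = 1/((196 - 334400) - 5437853/271854) = 1/(-334204 - 5437853/271854) = 1/(-90860132069/271854) = -271854/90860132069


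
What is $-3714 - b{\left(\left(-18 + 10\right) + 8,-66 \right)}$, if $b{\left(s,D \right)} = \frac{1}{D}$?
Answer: $- \frac{245123}{66} \approx -3714.0$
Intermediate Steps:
$-3714 - b{\left(\left(-18 + 10\right) + 8,-66 \right)} = -3714 - \frac{1}{-66} = -3714 - - \frac{1}{66} = -3714 + \frac{1}{66} = - \frac{245123}{66}$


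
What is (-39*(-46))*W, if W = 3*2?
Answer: 10764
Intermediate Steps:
W = 6
(-39*(-46))*W = -39*(-46)*6 = 1794*6 = 10764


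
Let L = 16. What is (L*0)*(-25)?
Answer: 0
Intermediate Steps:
(L*0)*(-25) = (16*0)*(-25) = 0*(-25) = 0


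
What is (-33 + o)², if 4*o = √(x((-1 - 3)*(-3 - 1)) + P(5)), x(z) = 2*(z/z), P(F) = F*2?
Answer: (66 - √3)²/4 ≈ 1032.6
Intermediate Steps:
P(F) = 2*F
x(z) = 2 (x(z) = 2*1 = 2)
o = √3/2 (o = √(2 + 2*5)/4 = √(2 + 10)/4 = √12/4 = (2*√3)/4 = √3/2 ≈ 0.86602)
(-33 + o)² = (-33 + √3/2)²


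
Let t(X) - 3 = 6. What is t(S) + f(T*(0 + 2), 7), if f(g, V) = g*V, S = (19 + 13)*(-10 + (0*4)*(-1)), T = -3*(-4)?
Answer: 177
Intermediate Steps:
T = 12
S = -320 (S = 32*(-10 + 0*(-1)) = 32*(-10 + 0) = 32*(-10) = -320)
t(X) = 9 (t(X) = 3 + 6 = 9)
f(g, V) = V*g
t(S) + f(T*(0 + 2), 7) = 9 + 7*(12*(0 + 2)) = 9 + 7*(12*2) = 9 + 7*24 = 9 + 168 = 177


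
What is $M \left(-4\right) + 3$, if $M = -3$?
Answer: $15$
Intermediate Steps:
$M \left(-4\right) + 3 = \left(-3\right) \left(-4\right) + 3 = 12 + 3 = 15$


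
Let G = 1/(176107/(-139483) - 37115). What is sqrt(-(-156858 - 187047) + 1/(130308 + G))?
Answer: sqrt(156513457041316036543625907796163661)/674615937617333 ≈ 586.43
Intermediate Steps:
G = -139483/5177087652 (G = 1/(176107*(-1/139483) - 37115) = 1/(-176107/139483 - 37115) = 1/(-5177087652/139483) = -139483/5177087652 ≈ -2.6942e-5)
sqrt(-(-156858 - 187047) + 1/(130308 + G)) = sqrt(-(-156858 - 187047) + 1/(130308 - 139483/5177087652)) = sqrt(-1*(-343905) + 1/(674615937617333/5177087652)) = sqrt(343905 + 5177087652/674615937617333) = sqrt(232003794031465993017/674615937617333) = sqrt(156513457041316036543625907796163661)/674615937617333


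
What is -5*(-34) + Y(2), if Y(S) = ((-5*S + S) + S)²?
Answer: 206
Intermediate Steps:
Y(S) = 9*S² (Y(S) = (-4*S + S)² = (-3*S)² = 9*S²)
-5*(-34) + Y(2) = -5*(-34) + 9*2² = 170 + 9*4 = 170 + 36 = 206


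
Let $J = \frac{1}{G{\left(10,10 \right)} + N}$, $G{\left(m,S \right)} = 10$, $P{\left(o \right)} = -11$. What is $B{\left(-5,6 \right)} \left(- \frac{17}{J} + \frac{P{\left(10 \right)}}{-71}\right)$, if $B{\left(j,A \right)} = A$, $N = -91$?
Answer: $\frac{586668}{71} \approx 8262.9$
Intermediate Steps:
$J = - \frac{1}{81}$ ($J = \frac{1}{10 - 91} = \frac{1}{-81} = - \frac{1}{81} \approx -0.012346$)
$B{\left(-5,6 \right)} \left(- \frac{17}{J} + \frac{P{\left(10 \right)}}{-71}\right) = 6 \left(- \frac{17}{- \frac{1}{81}} - \frac{11}{-71}\right) = 6 \left(\left(-17\right) \left(-81\right) - - \frac{11}{71}\right) = 6 \left(1377 + \frac{11}{71}\right) = 6 \cdot \frac{97778}{71} = \frac{586668}{71}$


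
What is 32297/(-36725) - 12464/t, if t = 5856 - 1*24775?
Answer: -153286543/694800275 ≈ -0.22062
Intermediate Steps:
t = -18919 (t = 5856 - 24775 = -18919)
32297/(-36725) - 12464/t = 32297/(-36725) - 12464/(-18919) = 32297*(-1/36725) - 12464*(-1/18919) = -32297/36725 + 12464/18919 = -153286543/694800275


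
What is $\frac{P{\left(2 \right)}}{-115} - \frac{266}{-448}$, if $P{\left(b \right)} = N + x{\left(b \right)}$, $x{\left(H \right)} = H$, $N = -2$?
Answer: $\frac{19}{32} \approx 0.59375$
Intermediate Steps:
$P{\left(b \right)} = -2 + b$
$\frac{P{\left(2 \right)}}{-115} - \frac{266}{-448} = \frac{-2 + 2}{-115} - \frac{266}{-448} = 0 \left(- \frac{1}{115}\right) - - \frac{19}{32} = 0 + \frac{19}{32} = \frac{19}{32}$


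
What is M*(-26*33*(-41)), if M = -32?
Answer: -1125696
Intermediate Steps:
M*(-26*33*(-41)) = -32*(-26*33)*(-41) = -(-27456)*(-41) = -32*35178 = -1125696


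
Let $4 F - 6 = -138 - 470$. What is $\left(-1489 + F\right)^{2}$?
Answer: $\frac{10751841}{4} \approx 2.688 \cdot 10^{6}$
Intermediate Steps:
$F = - \frac{301}{2}$ ($F = \frac{3}{2} + \frac{-138 - 470}{4} = \frac{3}{2} + \frac{1}{4} \left(-608\right) = \frac{3}{2} - 152 = - \frac{301}{2} \approx -150.5$)
$\left(-1489 + F\right)^{2} = \left(-1489 - \frac{301}{2}\right)^{2} = \left(- \frac{3279}{2}\right)^{2} = \frac{10751841}{4}$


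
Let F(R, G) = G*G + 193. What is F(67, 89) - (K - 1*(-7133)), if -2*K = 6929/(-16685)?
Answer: 32729041/33370 ≈ 980.79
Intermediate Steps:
K = 6929/33370 (K = -6929/(2*(-16685)) = -6929*(-1)/(2*16685) = -½*(-6929/16685) = 6929/33370 ≈ 0.20764)
F(R, G) = 193 + G² (F(R, G) = G² + 193 = 193 + G²)
F(67, 89) - (K - 1*(-7133)) = (193 + 89²) - (6929/33370 - 1*(-7133)) = (193 + 7921) - (6929/33370 + 7133) = 8114 - 1*238035139/33370 = 8114 - 238035139/33370 = 32729041/33370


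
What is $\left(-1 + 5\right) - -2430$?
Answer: $2434$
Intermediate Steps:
$\left(-1 + 5\right) - -2430 = 4 + 2430 = 2434$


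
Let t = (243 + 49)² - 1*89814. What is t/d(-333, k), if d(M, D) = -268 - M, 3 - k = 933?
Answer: -70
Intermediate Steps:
k = -930 (k = 3 - 1*933 = 3 - 933 = -930)
t = -4550 (t = 292² - 89814 = 85264 - 89814 = -4550)
t/d(-333, k) = -4550/(-268 - 1*(-333)) = -4550/(-268 + 333) = -4550/65 = -4550*1/65 = -70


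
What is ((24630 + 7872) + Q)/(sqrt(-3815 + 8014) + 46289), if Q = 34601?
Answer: 3106130767/2142667322 - 67103*sqrt(4199)/2142667322 ≈ 1.4476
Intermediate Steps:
((24630 + 7872) + Q)/(sqrt(-3815 + 8014) + 46289) = ((24630 + 7872) + 34601)/(sqrt(-3815 + 8014) + 46289) = (32502 + 34601)/(sqrt(4199) + 46289) = 67103/(46289 + sqrt(4199))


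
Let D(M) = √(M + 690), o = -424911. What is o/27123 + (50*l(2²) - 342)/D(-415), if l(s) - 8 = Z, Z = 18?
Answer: -141637/9041 + 958*√11/55 ≈ 42.104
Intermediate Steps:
D(M) = √(690 + M)
l(s) = 26 (l(s) = 8 + 18 = 26)
o/27123 + (50*l(2²) - 342)/D(-415) = -424911/27123 + (50*26 - 342)/(√(690 - 415)) = -424911*1/27123 + (1300 - 342)/(√275) = -141637/9041 + 958/((5*√11)) = -141637/9041 + 958*(√11/55) = -141637/9041 + 958*√11/55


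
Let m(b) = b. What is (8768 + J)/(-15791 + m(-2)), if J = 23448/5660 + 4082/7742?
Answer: -48051992937/86505604745 ≈ -0.55548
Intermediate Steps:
J = 25579817/5477465 (J = 23448*(1/5660) + 4082*(1/7742) = 5862/1415 + 2041/3871 = 25579817/5477465 ≈ 4.6700)
(8768 + J)/(-15791 + m(-2)) = (8768 + 25579817/5477465)/(-15791 - 2) = (48051992937/5477465)/(-15793) = (48051992937/5477465)*(-1/15793) = -48051992937/86505604745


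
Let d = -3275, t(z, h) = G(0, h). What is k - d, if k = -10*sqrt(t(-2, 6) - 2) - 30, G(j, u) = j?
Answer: 3245 - 10*I*sqrt(2) ≈ 3245.0 - 14.142*I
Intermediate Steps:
t(z, h) = 0
k = -30 - 10*I*sqrt(2) (k = -10*sqrt(0 - 2) - 30 = -10*I*sqrt(2) - 30 = -30 - 10*I*sqrt(2) ≈ -30.0 - 14.142*I)
k - d = (-30 - 10*I*sqrt(2)) - 1*(-3275) = (-30 - 10*I*sqrt(2)) + 3275 = 3245 - 10*I*sqrt(2)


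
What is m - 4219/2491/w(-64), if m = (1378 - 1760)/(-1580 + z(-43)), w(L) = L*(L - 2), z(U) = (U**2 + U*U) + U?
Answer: -4028152313/21833116800 ≈ -0.18450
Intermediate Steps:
z(U) = U + 2*U**2 (z(U) = (U**2 + U**2) + U = 2*U**2 + U = U + 2*U**2)
w(L) = L*(-2 + L)
m = -382/2075 (m = (1378 - 1760)/(-1580 - 43*(1 + 2*(-43))) = -382/(-1580 - 43*(1 - 86)) = -382/(-1580 - 43*(-85)) = -382/(-1580 + 3655) = -382/2075 ≈ -0.18410)
m - 4219/2491/w(-64) = -382/2075 - 4219/2491/((-64*(-2 - 64))) = -382/2075 - 4219*(1/2491)/((-64*(-66))) = -382/2075 - 4219/(2491*4224) = -382/2075 - 1*4219/10521984 = -382/2075 - 4219/10521984 = -4028152313/21833116800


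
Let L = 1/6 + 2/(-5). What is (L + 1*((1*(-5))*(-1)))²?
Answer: 20449/900 ≈ 22.721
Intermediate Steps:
L = -7/30 (L = 1*(⅙) + 2*(-⅕) = ⅙ - ⅖ = -7/30 ≈ -0.23333)
(L + 1*((1*(-5))*(-1)))² = (-7/30 + 1*((1*(-5))*(-1)))² = (-7/30 + 1*(-5*(-1)))² = (-7/30 + 1*5)² = (-7/30 + 5)² = (143/30)² = 20449/900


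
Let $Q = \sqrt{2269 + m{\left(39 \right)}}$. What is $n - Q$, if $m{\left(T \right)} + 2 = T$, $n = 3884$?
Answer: $3884 - \sqrt{2306} \approx 3836.0$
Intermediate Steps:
$m{\left(T \right)} = -2 + T$
$Q = \sqrt{2306}$ ($Q = \sqrt{2269 + \left(-2 + 39\right)} = \sqrt{2269 + 37} = \sqrt{2306} \approx 48.021$)
$n - Q = 3884 - \sqrt{2306}$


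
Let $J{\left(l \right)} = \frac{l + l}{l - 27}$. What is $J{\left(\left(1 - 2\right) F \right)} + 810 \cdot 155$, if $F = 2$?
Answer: $\frac{3640954}{29} \approx 1.2555 \cdot 10^{5}$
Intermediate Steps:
$J{\left(l \right)} = \frac{2 l}{-27 + l}$
$J{\left(\left(1 - 2\right) F \right)} + 810 \cdot 155 = \frac{2 \left(1 - 2\right) 2}{-27 + \left(1 - 2\right) 2} + 810 \cdot 155 = \frac{2 \left(\left(-1\right) 2\right)}{-27 - 2} + 125550 = 2 \left(-2\right) \frac{1}{-27 - 2} + 125550 = 2 \left(-2\right) \frac{1}{-29} + 125550 = 2 \left(-2\right) \left(- \frac{1}{29}\right) + 125550 = \frac{4}{29} + 125550 = \frac{3640954}{29}$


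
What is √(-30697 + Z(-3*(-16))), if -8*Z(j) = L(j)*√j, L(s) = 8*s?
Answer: √(-30697 - 192*√3) ≈ 176.15*I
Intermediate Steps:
Z(j) = -j^(3/2) (Z(j) = -8*j*√j/8 = -j^(3/2))
√(-30697 + Z(-3*(-16))) = √(-30697 - (-3*(-16))^(3/2)) = √(-30697 - 48^(3/2)) = √(-30697 - 192*√3)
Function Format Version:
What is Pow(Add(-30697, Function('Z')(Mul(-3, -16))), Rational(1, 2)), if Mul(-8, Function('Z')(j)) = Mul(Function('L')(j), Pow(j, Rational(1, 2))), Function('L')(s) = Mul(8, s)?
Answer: Pow(Add(-30697, Mul(-192, Pow(3, Rational(1, 2)))), Rational(1, 2)) ≈ Mul(176.15, I)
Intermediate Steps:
Function('Z')(j) = Mul(-1, Pow(j, Rational(3, 2))) (Function('Z')(j) = Mul(Rational(-1, 8), Mul(Mul(8, j), Pow(j, Rational(1, 2)))) = Mul(Rational(-1, 8), Mul(8, Pow(j, Rational(3, 2)))) = Mul(-1, Pow(j, Rational(3, 2))))
Pow(Add(-30697, Function('Z')(Mul(-3, -16))), Rational(1, 2)) = Pow(Add(-30697, Mul(-1, Pow(Mul(-3, -16), Rational(3, 2)))), Rational(1, 2)) = Pow(Add(-30697, Mul(-1, Pow(48, Rational(3, 2)))), Rational(1, 2)) = Pow(Add(-30697, Mul(-1, Mul(192, Pow(3, Rational(1, 2))))), Rational(1, 2)) = Pow(Add(-30697, Mul(-192, Pow(3, Rational(1, 2)))), Rational(1, 2))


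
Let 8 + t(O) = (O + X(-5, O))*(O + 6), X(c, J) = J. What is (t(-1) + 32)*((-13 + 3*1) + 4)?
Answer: -84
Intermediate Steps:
t(O) = -8 + 2*O*(6 + O) (t(O) = -8 + (O + O)*(O + 6) = -8 + (2*O)*(6 + O) = -8 + 2*O*(6 + O))
(t(-1) + 32)*((-13 + 3*1) + 4) = ((-8 + 2*(-1)**2 + 12*(-1)) + 32)*((-13 + 3*1) + 4) = ((-8 + 2*1 - 12) + 32)*((-13 + 3) + 4) = ((-8 + 2 - 12) + 32)*(-10 + 4) = (-18 + 32)*(-6) = 14*(-6) = -84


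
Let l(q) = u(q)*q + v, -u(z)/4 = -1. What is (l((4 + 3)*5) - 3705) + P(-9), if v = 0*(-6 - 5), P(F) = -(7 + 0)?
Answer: -3572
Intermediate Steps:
u(z) = 4 (u(z) = -4*(-1) = 4)
P(F) = -7 (P(F) = -1*7 = -7)
v = 0 (v = 0*(-11) = 0)
l(q) = 4*q (l(q) = 4*q + 0 = 4*q)
(l((4 + 3)*5) - 3705) + P(-9) = (4*((4 + 3)*5) - 3705) - 7 = (4*(7*5) - 3705) - 7 = (4*35 - 3705) - 7 = (140 - 3705) - 7 = -3565 - 7 = -3572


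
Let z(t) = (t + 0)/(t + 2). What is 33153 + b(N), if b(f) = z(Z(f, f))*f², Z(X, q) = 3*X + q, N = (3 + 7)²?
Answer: 8663753/201 ≈ 43103.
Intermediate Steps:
N = 100 (N = 10² = 100)
Z(X, q) = q + 3*X
z(t) = t/(2 + t)
b(f) = 4*f³/(2 + 4*f) (b(f) = ((f + 3*f)/(2 + (f + 3*f)))*f² = ((4*f)/(2 + 4*f))*f² = (4*f/(2 + 4*f))*f² = 4*f³/(2 + 4*f))
33153 + b(N) = 33153 + 2*100³/(1 + 2*100) = 33153 + 2*1000000/(1 + 200) = 33153 + 2*1000000/201 = 33153 + 2*1000000*(1/201) = 33153 + 2000000/201 = 8663753/201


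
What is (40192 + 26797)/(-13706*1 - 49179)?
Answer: -66989/62885 ≈ -1.0653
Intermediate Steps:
(40192 + 26797)/(-13706*1 - 49179) = 66989/(-13706 - 49179) = 66989/(-62885) = 66989*(-1/62885) = -66989/62885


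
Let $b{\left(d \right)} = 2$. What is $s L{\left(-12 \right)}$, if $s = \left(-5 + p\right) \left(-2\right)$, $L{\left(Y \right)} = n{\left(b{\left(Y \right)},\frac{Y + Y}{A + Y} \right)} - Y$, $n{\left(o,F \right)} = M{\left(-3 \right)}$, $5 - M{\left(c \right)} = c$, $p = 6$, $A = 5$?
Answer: $-40$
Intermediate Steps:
$M{\left(c \right)} = 5 - c$
$n{\left(o,F \right)} = 8$ ($n{\left(o,F \right)} = 5 - -3 = 5 + 3 = 8$)
$L{\left(Y \right)} = 8 - Y$
$s = -2$ ($s = \left(-5 + 6\right) \left(-2\right) = 1 \left(-2\right) = -2$)
$s L{\left(-12 \right)} = - 2 \left(8 - -12\right) = - 2 \left(8 + 12\right) = \left(-2\right) 20 = -40$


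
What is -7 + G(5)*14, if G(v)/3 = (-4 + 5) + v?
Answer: 245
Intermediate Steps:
G(v) = 3 + 3*v (G(v) = 3*((-4 + 5) + v) = 3*(1 + v) = 3 + 3*v)
-7 + G(5)*14 = -7 + (3 + 3*5)*14 = -7 + (3 + 15)*14 = -7 + 18*14 = -7 + 252 = 245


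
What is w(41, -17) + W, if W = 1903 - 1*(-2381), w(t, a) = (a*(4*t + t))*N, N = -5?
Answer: 21709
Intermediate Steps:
w(t, a) = -25*a*t (w(t, a) = (a*(4*t + t))*(-5) = (a*(5*t))*(-5) = (5*a*t)*(-5) = -25*a*t)
W = 4284 (W = 1903 + 2381 = 4284)
w(41, -17) + W = -25*(-17)*41 + 4284 = 17425 + 4284 = 21709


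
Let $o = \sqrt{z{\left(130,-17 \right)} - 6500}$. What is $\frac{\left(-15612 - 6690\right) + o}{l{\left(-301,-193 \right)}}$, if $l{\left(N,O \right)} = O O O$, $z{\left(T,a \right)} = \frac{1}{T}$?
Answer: $\frac{22302}{7189057} - \frac{i \sqrt{109849870}}{934577410} \approx 0.0031022 - 1.1215 \cdot 10^{-5} i$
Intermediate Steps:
$l{\left(N,O \right)} = O^{3}$ ($l{\left(N,O \right)} = O^{2} O = O^{3}$)
$o = \frac{i \sqrt{109849870}}{130}$ ($o = \sqrt{\frac{1}{130} - 6500} = \sqrt{- \frac{844999}{130}} = \frac{i \sqrt{109849870}}{130} \approx 80.623 i$)
$\frac{\left(-15612 - 6690\right) + o}{l{\left(-301,-193 \right)}} = \frac{\left(-15612 - 6690\right) + \frac{i \sqrt{109849870}}{130}}{\left(-193\right)^{3}} = \frac{-22302 + \frac{i \sqrt{109849870}}{130}}{-7189057} = \left(-22302 + \frac{i \sqrt{109849870}}{130}\right) \left(- \frac{1}{7189057}\right) = \frac{22302}{7189057} - \frac{i \sqrt{109849870}}{934577410}$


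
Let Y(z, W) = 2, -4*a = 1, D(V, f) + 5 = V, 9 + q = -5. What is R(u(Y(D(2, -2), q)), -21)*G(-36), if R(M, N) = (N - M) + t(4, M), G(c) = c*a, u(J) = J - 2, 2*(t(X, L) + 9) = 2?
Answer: -261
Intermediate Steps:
q = -14 (q = -9 - 5 = -14)
D(V, f) = -5 + V
a = -¼ (a = -¼*1 = -¼ ≈ -0.25000)
t(X, L) = -8 (t(X, L) = -9 + (½)*2 = -9 + 1 = -8)
u(J) = -2 + J
G(c) = -c/4 (G(c) = c*(-¼) = -c/4)
R(M, N) = -8 + N - M (R(M, N) = (N - M) - 8 = -8 + N - M)
R(u(Y(D(2, -2), q)), -21)*G(-36) = (-8 - 21 - (-2 + 2))*(-¼*(-36)) = (-8 - 21 - 1*0)*9 = (-8 - 21 + 0)*9 = -29*9 = -261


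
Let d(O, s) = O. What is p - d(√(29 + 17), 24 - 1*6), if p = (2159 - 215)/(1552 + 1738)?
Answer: 972/1645 - √46 ≈ -6.1915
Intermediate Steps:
p = 972/1645 (p = 1944/3290 = 1944*(1/3290) = 972/1645 ≈ 0.59088)
p - d(√(29 + 17), 24 - 1*6) = 972/1645 - √(29 + 17) = 972/1645 - √46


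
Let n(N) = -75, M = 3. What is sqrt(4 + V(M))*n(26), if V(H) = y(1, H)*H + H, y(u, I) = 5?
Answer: -75*sqrt(22) ≈ -351.78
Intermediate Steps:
V(H) = 6*H (V(H) = 5*H + H = 6*H)
sqrt(4 + V(M))*n(26) = sqrt(4 + 6*3)*(-75) = sqrt(4 + 18)*(-75) = sqrt(22)*(-75) = -75*sqrt(22)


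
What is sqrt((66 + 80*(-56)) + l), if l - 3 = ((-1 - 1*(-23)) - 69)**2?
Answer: I*sqrt(2202) ≈ 46.925*I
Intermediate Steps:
l = 2212 (l = 3 + ((-1 - 1*(-23)) - 69)**2 = 3 + ((-1 + 23) - 69)**2 = 3 + (22 - 69)**2 = 3 + (-47)**2 = 3 + 2209 = 2212)
sqrt((66 + 80*(-56)) + l) = sqrt((66 + 80*(-56)) + 2212) = sqrt((66 - 4480) + 2212) = sqrt(-4414 + 2212) = sqrt(-2202) = I*sqrt(2202)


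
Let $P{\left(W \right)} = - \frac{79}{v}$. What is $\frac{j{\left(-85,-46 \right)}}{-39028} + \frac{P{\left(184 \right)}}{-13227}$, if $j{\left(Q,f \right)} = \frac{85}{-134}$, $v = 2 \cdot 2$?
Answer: $\frac{104411897}{69173929704} \approx 0.0015094$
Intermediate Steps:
$v = 4$
$j{\left(Q,f \right)} = - \frac{85}{134}$ ($j{\left(Q,f \right)} = 85 \left(- \frac{1}{134}\right) = - \frac{85}{134}$)
$P{\left(W \right)} = - \frac{79}{4}$
$\frac{j{\left(-85,-46 \right)}}{-39028} + \frac{P{\left(184 \right)}}{-13227} = - \frac{85}{134 \left(-39028\right)} - \frac{79}{4 \left(-13227\right)} = \left(- \frac{85}{134}\right) \left(- \frac{1}{39028}\right) - - \frac{79}{52908} = \frac{85}{5229752} + \frac{79}{52908} = \frac{104411897}{69173929704}$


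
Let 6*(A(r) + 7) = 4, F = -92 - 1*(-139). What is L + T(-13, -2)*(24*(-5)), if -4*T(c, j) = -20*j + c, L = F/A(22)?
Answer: 15249/19 ≈ 802.58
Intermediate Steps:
F = 47 (F = -92 + 139 = 47)
A(r) = -19/3 (A(r) = -7 + (⅙)*4 = -7 + ⅔ = -19/3)
L = -141/19 (L = 47/(-19/3) = 47*(-3/19) = -141/19 ≈ -7.4211)
T(c, j) = 5*j - c/4 (T(c, j) = -(-20*j + c)/4 = -(c - 20*j)/4 = 5*j - c/4)
L + T(-13, -2)*(24*(-5)) = -141/19 + (5*(-2) - ¼*(-13))*(24*(-5)) = -141/19 + (-10 + 13/4)*(-120) = -141/19 - 27/4*(-120) = -141/19 + 810 = 15249/19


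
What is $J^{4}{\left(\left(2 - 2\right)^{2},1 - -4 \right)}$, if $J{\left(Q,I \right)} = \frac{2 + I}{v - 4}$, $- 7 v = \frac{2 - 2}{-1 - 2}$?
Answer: $\frac{2401}{256} \approx 9.3789$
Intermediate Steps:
$v = 0$ ($v = - \frac{\left(2 - 2\right) \frac{1}{-1 - 2}}{7} = - \frac{0 \frac{1}{-3}}{7} = - \frac{0 \left(- \frac{1}{3}\right)}{7} = \left(- \frac{1}{7}\right) 0 = 0$)
$J{\left(Q,I \right)} = - \frac{1}{2} - \frac{I}{4}$ ($J{\left(Q,I \right)} = \frac{2 + I}{0 - 4} = \frac{2 + I}{-4} = \left(2 + I\right) \left(- \frac{1}{4}\right) = - \frac{1}{2} - \frac{I}{4}$)
$J^{4}{\left(\left(2 - 2\right)^{2},1 - -4 \right)} = \left(- \frac{1}{2} - \frac{1 - -4}{4}\right)^{4} = \left(- \frac{1}{2} - \frac{1 + 4}{4}\right)^{4} = \left(- \frac{1}{2} - \frac{5}{4}\right)^{4} = \left(- \frac{7}{4}\right)^{4} = \frac{2401}{256}$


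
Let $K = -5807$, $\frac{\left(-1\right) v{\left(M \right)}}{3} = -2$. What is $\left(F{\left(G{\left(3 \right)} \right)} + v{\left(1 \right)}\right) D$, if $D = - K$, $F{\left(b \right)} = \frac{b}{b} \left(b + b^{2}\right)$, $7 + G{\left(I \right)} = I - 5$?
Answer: $452946$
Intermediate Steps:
$G{\left(I \right)} = -12 + I$ ($G{\left(I \right)} = -7 + \left(I - 5\right) = -7 + \left(-5 + I\right) = -12 + I$)
$v{\left(M \right)} = 6$ ($v{\left(M \right)} = \left(-3\right) \left(-2\right) = 6$)
$F{\left(b \right)} = b + b^{2}$ ($F{\left(b \right)} = 1 \left(b + b^{2}\right) = b + b^{2}$)
$D = 5807$ ($D = \left(-1\right) \left(-5807\right) = 5807$)
$\left(F{\left(G{\left(3 \right)} \right)} + v{\left(1 \right)}\right) D = \left(\left(-12 + 3\right) \left(1 + \left(-12 + 3\right)\right) + 6\right) 5807 = \left(- 9 \left(1 - 9\right) + 6\right) 5807 = \left(\left(-9\right) \left(-8\right) + 6\right) 5807 = \left(72 + 6\right) 5807 = 78 \cdot 5807 = 452946$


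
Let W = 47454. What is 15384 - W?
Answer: -32070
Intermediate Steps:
15384 - W = 15384 - 1*47454 = 15384 - 47454 = -32070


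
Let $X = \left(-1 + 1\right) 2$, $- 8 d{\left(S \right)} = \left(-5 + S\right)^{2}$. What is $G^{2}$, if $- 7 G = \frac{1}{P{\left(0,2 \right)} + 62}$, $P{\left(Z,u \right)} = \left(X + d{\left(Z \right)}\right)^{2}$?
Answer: $\frac{4096}{1033686801} \approx 3.9625 \cdot 10^{-6}$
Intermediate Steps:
$d{\left(S \right)} = - \frac{\left(-5 + S\right)^{2}}{8}$
$X = 0$ ($X = 0 \cdot 2 = 0$)
$P{\left(Z,u \right)} = \frac{\left(-5 + Z\right)^{4}}{64}$ ($P{\left(Z,u \right)} = \left(0 - \frac{\left(-5 + Z\right)^{2}}{8}\right)^{2} = \left(- \frac{\left(-5 + Z\right)^{2}}{8}\right)^{2} = \frac{\left(-5 + Z\right)^{4}}{64}$)
$G = - \frac{64}{32151}$ ($G = - \frac{1}{7 \left(\frac{\left(-5 + 0\right)^{4}}{64} + 62\right)} = - \frac{1}{7 \left(\frac{\left(-5\right)^{4}}{64} + 62\right)} = - \frac{1}{7 \left(\frac{1}{64} \cdot 625 + 62\right)} = - \frac{1}{7 \left(\frac{625}{64} + 62\right)} = - \frac{1}{7 \cdot \frac{4593}{64}} = \left(- \frac{1}{7}\right) \frac{64}{4593} = - \frac{64}{32151} \approx -0.0019906$)
$G^{2} = \left(- \frac{64}{32151}\right)^{2} = \frac{4096}{1033686801}$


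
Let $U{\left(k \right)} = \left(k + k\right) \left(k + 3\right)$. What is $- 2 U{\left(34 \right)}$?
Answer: $-5032$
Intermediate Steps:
$U{\left(k \right)} = 2 k \left(3 + k\right)$
$- 2 U{\left(34 \right)} = - 2 \cdot 2 \cdot 34 \left(3 + 34\right) = - 2 \cdot 2 \cdot 34 \cdot 37 = \left(-2\right) 2516 = -5032$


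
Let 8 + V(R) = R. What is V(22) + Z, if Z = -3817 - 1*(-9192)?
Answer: 5389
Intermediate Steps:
V(R) = -8 + R
Z = 5375 (Z = -3817 + 9192 = 5375)
V(22) + Z = (-8 + 22) + 5375 = 14 + 5375 = 5389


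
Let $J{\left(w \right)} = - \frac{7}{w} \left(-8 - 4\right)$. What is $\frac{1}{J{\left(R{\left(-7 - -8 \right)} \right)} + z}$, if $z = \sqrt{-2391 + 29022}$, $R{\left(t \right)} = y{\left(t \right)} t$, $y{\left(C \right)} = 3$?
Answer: $- \frac{28}{25847} + \frac{3 \sqrt{2959}}{25847} \approx 0.0052304$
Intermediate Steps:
$R{\left(t \right)} = 3 t$
$z = 3 \sqrt{2959}$ ($z = \sqrt{26631} = 3 \sqrt{2959} \approx 163.19$)
$J{\left(w \right)} = \frac{84}{w}$ ($J{\left(w \right)} = - \frac{7}{w} \left(-12\right) = \frac{84}{w}$)
$\frac{1}{J{\left(R{\left(-7 - -8 \right)} \right)} + z} = \frac{1}{\frac{84}{3 \left(-7 - -8\right)} + 3 \sqrt{2959}} = \frac{1}{\frac{84}{3 \left(-7 + 8\right)} + 3 \sqrt{2959}} = \frac{1}{\frac{84}{3 \cdot 1} + 3 \sqrt{2959}} = \frac{1}{\frac{84}{3} + 3 \sqrt{2959}} = \frac{1}{84 \cdot \frac{1}{3} + 3 \sqrt{2959}} = \frac{1}{28 + 3 \sqrt{2959}}$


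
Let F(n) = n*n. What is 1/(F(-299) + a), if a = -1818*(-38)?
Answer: 1/158485 ≈ 6.3097e-6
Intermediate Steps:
F(n) = n²
a = 69084
1/(F(-299) + a) = 1/((-299)² + 69084) = 1/(89401 + 69084) = 1/158485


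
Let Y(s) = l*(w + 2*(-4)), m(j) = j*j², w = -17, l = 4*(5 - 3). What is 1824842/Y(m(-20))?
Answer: -912421/100 ≈ -9124.2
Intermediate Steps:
l = 8 (l = 4*2 = 8)
m(j) = j³
Y(s) = -200 (Y(s) = 8*(-17 + 2*(-4)) = 8*(-17 - 8) = 8*(-25) = -200)
1824842/Y(m(-20)) = 1824842/(-200) = 1824842*(-1/200) = -912421/100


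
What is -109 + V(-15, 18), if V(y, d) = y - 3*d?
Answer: -178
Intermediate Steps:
-109 + V(-15, 18) = -109 + (-15 - 3*18) = -109 + (-15 - 54) = -109 - 69 = -178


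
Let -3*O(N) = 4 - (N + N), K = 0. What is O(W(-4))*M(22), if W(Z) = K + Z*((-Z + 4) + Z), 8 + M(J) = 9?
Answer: -12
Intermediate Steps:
M(J) = 1 (M(J) = -8 + 9 = 1)
W(Z) = 4*Z (W(Z) = 0 + Z*((-Z + 4) + Z) = 0 + Z*((4 - Z) + Z) = 0 + Z*4 = 0 + 4*Z = 4*Z)
O(N) = -4/3 + 2*N/3 (O(N) = -(4 - (N + N))/3 = -(4 - 2*N)/3 = -4/3 + 2*N/3)
O(W(-4))*M(22) = (-4/3 + 2*(4*(-4))/3)*1 = (-4/3 + (2/3)*(-16))*1 = (-4/3 - 32/3)*1 = -12*1 = -12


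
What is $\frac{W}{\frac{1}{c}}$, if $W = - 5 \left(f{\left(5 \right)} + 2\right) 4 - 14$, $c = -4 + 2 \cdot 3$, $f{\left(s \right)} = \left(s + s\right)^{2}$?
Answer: $-4108$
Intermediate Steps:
$f{\left(s \right)} = 4 s^{2}$ ($f{\left(s \right)} = \left(2 s\right)^{2} = 4 s^{2}$)
$c = 2$ ($c = -4 + 6 = 2$)
$W = -2054$ ($W = - 5 \left(4 \cdot 5^{2} + 2\right) 4 - 14 = - 5 \left(4 \cdot 25 + 2\right) 4 - 14 = - 5 \left(100 + 2\right) 4 - 14 = \left(-5\right) 102 \cdot 4 - 14 = \left(-510\right) 4 - 14 = -2040 - 14 = -2054$)
$\frac{W}{\frac{1}{c}} = - \frac{2054}{\frac{1}{2}} = - 2054 \frac{1}{\frac{1}{2}} = \left(-2054\right) 2 = -4108$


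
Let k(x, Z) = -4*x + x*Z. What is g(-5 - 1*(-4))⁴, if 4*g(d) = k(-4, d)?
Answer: 625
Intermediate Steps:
k(x, Z) = -4*x + Z*x
g(d) = 4 - d (g(d) = (-4*(-4 + d))/4 = (16 - 4*d)/4 = 4 - d)
g(-5 - 1*(-4))⁴ = (4 - (-5 - 1*(-4)))⁴ = (4 - (-5 + 4))⁴ = (4 - 1*(-1))⁴ = (4 + 1)⁴ = 5⁴ = 625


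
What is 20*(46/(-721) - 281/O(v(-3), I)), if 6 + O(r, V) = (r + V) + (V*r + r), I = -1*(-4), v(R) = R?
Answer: 201681/721 ≈ 279.72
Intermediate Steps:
I = 4
O(r, V) = -6 + V + 2*r + V*r (O(r, V) = -6 + ((r + V) + (V*r + r)) = -6 + ((V + r) + (r + V*r)) = -6 + (V + 2*r + V*r) = -6 + V + 2*r + V*r)
20*(46/(-721) - 281/O(v(-3), I)) = 20*(46/(-721) - 281/(-6 + 4 + 2*(-3) + 4*(-3))) = 20*(46*(-1/721) - 281/(-6 + 4 - 6 - 12)) = 20*(-46/721 - 281/(-20)) = 20*(-46/721 - 281*(-1/20)) = 20*(-46/721 + 281/20) = 20*(201681/14420) = 201681/721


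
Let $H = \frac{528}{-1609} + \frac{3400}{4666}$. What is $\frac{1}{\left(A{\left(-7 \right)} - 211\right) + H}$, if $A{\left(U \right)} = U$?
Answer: $- \frac{3753797}{816824270} \approx -0.0045956$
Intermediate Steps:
$H = \frac{1503476}{3753797}$ ($H = 528 \left(- \frac{1}{1609}\right) + 3400 \cdot \frac{1}{4666} = - \frac{528}{1609} + \frac{1700}{2333} = \frac{1503476}{3753797} \approx 0.40052$)
$\frac{1}{\left(A{\left(-7 \right)} - 211\right) + H} = \frac{1}{\left(-7 - 211\right) + \frac{1503476}{3753797}} = \frac{1}{-218 + \frac{1503476}{3753797}} = \frac{1}{- \frac{816824270}{3753797}} = - \frac{3753797}{816824270}$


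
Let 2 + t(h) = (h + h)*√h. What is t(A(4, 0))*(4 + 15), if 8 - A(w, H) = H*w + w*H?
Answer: -38 + 608*√2 ≈ 821.84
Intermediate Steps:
A(w, H) = 8 - 2*H*w (A(w, H) = 8 - (H*w + w*H) = 8 - (H*w + H*w) = 8 - 2*H*w)
t(h) = -2 + 2*h^(3/2) (t(h) = -2 + (h + h)*√h = -2 + (2*h)*√h = -2 + 2*h^(3/2))
t(A(4, 0))*(4 + 15) = (-2 + 2*(8 - 2*0*4)^(3/2))*(4 + 15) = (-2 + 2*(8 + 0)^(3/2))*19 = (-2 + 2*8^(3/2))*19 = (-2 + 2*(16*√2))*19 = (-2 + 32*√2)*19 = -38 + 608*√2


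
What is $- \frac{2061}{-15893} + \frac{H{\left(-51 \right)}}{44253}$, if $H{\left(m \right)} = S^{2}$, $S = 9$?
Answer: $\frac{3425658}{26048627} \approx 0.13151$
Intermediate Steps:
$H{\left(m \right)} = 81$ ($H{\left(m \right)} = 9^{2} = 81$)
$- \frac{2061}{-15893} + \frac{H{\left(-51 \right)}}{44253} = - \frac{2061}{-15893} + \frac{81}{44253} = \left(-2061\right) \left(- \frac{1}{15893}\right) + 81 \cdot \frac{1}{44253} = \frac{2061}{15893} + \frac{3}{1639} = \frac{3425658}{26048627}$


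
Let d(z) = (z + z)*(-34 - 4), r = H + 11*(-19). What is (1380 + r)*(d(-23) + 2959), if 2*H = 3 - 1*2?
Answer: 11028501/2 ≈ 5.5142e+6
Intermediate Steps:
H = ½ (H = (3 - 1*2)/2 = (3 - 2)/2 = (½)*1 = ½ ≈ 0.50000)
r = -417/2 (r = ½ + 11*(-19) = ½ - 209 = -417/2 ≈ -208.50)
d(z) = -76*z (d(z) = (2*z)*(-38) = -76*z)
(1380 + r)*(d(-23) + 2959) = (1380 - 417/2)*(-76*(-23) + 2959) = 2343*(1748 + 2959)/2 = (2343/2)*4707 = 11028501/2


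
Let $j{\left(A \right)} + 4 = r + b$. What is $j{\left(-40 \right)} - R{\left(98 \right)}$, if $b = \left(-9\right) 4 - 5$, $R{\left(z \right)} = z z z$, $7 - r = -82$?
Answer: $-941148$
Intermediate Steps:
$r = 89$ ($r = 7 - -82 = 7 + 82 = 89$)
$R{\left(z \right)} = z^{3}$ ($R{\left(z \right)} = z^{2} z = z^{3}$)
$b = -41$ ($b = -36 - 5 = -41$)
$j{\left(A \right)} = 44$ ($j{\left(A \right)} = -4 + \left(89 - 41\right) = -4 + 48 = 44$)
$j{\left(-40 \right)} - R{\left(98 \right)} = 44 - 98^{3} = 44 - 941192 = -941148$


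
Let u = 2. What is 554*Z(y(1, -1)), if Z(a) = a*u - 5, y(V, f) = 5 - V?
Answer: 1662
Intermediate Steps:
Z(a) = -5 + 2*a (Z(a) = a*2 - 5 = 2*a - 5 = -5 + 2*a)
554*Z(y(1, -1)) = 554*(-5 + 2*(5 - 1*1)) = 554*(-5 + 2*(5 - 1)) = 554*(-5 + 2*4) = 554*(-5 + 8) = 554*3 = 1662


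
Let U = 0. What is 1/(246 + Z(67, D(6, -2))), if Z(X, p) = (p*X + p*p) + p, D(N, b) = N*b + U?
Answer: -1/426 ≈ -0.0023474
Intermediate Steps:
D(N, b) = N*b (D(N, b) = N*b + 0 = N*b)
Z(X, p) = p + p**2 + X*p (Z(X, p) = (X*p + p**2) + p = (p**2 + X*p) + p = p + p**2 + X*p)
1/(246 + Z(67, D(6, -2))) = 1/(246 + (6*(-2))*(1 + 67 + 6*(-2))) = 1/(246 - 12*(1 + 67 - 12)) = 1/(246 - 12*56) = 1/(246 - 672) = 1/(-426) = -1/426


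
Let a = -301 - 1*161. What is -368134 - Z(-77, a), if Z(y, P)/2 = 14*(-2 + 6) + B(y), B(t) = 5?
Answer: -368256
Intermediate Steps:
a = -462 (a = -301 - 161 = -462)
Z(y, P) = 122 (Z(y, P) = 2*(14*(-2 + 6) + 5) = 2*(14*4 + 5) = 2*(56 + 5) = 2*61 = 122)
-368134 - Z(-77, a) = -368134 - 1*122 = -368134 - 122 = -368256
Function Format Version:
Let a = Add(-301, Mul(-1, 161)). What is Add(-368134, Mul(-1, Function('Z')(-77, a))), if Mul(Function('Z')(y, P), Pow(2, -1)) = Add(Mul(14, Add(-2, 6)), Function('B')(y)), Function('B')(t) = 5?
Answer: -368256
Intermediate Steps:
a = -462 (a = Add(-301, -161) = -462)
Function('Z')(y, P) = 122 (Function('Z')(y, P) = Mul(2, Add(Mul(14, Add(-2, 6)), 5)) = Mul(2, Add(Mul(14, 4), 5)) = Mul(2, Add(56, 5)) = Mul(2, 61) = 122)
Add(-368134, Mul(-1, Function('Z')(-77, a))) = Add(-368134, Mul(-1, 122)) = Add(-368134, -122) = -368256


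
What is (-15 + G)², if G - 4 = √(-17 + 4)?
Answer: (11 - I*√13)² ≈ 108.0 - 79.322*I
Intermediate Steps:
G = 4 + I*√13 (G = 4 + √(-17 + 4) = 4 + √(-13) = 4 + I*√13 ≈ 4.0 + 3.6056*I)
(-15 + G)² = (-15 + (4 + I*√13))² = (-11 + I*√13)²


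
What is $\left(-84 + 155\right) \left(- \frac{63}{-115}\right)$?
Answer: $\frac{4473}{115} \approx 38.896$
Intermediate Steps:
$\left(-84 + 155\right) \left(- \frac{63}{-115}\right) = 71 \left(\left(-63\right) \left(- \frac{1}{115}\right)\right) = 71 \cdot \frac{63}{115} = \frac{4473}{115}$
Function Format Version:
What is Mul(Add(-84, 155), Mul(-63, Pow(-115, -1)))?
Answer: Rational(4473, 115) ≈ 38.896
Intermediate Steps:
Mul(Add(-84, 155), Mul(-63, Pow(-115, -1))) = Mul(71, Mul(-63, Rational(-1, 115))) = Mul(71, Rational(63, 115)) = Rational(4473, 115)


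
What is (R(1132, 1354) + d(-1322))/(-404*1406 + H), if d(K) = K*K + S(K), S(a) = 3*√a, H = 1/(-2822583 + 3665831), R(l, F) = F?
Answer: -1474872795424/478985101951 - 2529744*I*√1322/478985101951 ≈ -3.0792 - 0.00019203*I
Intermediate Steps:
H = 1/843248 ≈ 1.1859e-6
d(K) = K² + 3*√K (d(K) = K*K + 3*√K = K² + 3*√K)
(R(1132, 1354) + d(-1322))/(-404*1406 + H) = (1354 + ((-1322)² + 3*√(-1322)))/(-404*1406 + 1/843248) = (1354 + (1747684 + 3*(I*√1322)))/(-568024 + 1/843248) = (1354 + (1747684 + 3*I*√1322))/(-478985101951/843248) = (1749038 + 3*I*√1322)*(-843248/478985101951) = -1474872795424/478985101951 - 2529744*I*√1322/478985101951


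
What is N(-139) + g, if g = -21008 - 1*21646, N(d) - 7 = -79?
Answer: -42726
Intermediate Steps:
N(d) = -72 (N(d) = 7 - 79 = -72)
g = -42654 (g = -21008 - 21646 = -42654)
N(-139) + g = -72 - 42654 = -42726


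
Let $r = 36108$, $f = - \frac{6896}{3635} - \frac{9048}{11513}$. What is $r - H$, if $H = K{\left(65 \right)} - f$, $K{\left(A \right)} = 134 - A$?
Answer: $\frac{52003828873}{1443095} \approx 36036.0$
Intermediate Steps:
$f = - \frac{3871832}{1443095}$ ($f = \left(-6896\right) \frac{1}{3635} - \frac{312}{397} = - \frac{6896}{3635} - \frac{312}{397} = - \frac{3871832}{1443095} \approx -2.683$)
$H = \frac{103445387}{1443095}$ ($H = \left(134 - 65\right) - - \frac{3871832}{1443095} = \left(134 - 65\right) + \frac{3871832}{1443095} = 69 + \frac{3871832}{1443095} = \frac{103445387}{1443095} \approx 71.683$)
$r - H = 36108 - \frac{103445387}{1443095} = \frac{52003828873}{1443095}$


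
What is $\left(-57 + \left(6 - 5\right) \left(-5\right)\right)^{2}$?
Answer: $3844$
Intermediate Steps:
$\left(-57 + \left(6 - 5\right) \left(-5\right)\right)^{2} = \left(-57 + 1 \left(-5\right)\right)^{2} = \left(-57 - 5\right)^{2} = \left(-62\right)^{2} = 3844$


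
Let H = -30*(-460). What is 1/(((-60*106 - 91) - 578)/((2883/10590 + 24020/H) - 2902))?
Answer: 353174939/856026765 ≈ 0.41257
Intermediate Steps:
H = 13800
1/(((-60*106 - 91) - 578)/((2883/10590 + 24020/H) - 2902)) = 1/(((-60*106 - 91) - 578)/((2883/10590 + 24020/13800) - 2902)) = 1/(((-6360 - 91) - 578)/((2883*(1/10590) + 24020*(1/13800)) - 2902)) = 1/((-6451 - 578)/((961/3530 + 1201/690) - 2902)) = 1/(-7029/(245131/121785 - 2902)) = 1/(-7029/(-353174939/121785)) = 1/(-7029*(-121785/353174939)) = 1/(856026765/353174939) = 353174939/856026765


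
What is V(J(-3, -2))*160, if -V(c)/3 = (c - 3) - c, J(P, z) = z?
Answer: 1440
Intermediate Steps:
V(c) = 9 (V(c) = -3*((c - 3) - c) = -3*((-3 + c) - c) = -3*(-3) = 9)
V(J(-3, -2))*160 = 9*160 = 1440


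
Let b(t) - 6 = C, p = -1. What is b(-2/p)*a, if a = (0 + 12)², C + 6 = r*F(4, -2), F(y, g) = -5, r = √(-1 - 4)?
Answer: -720*I*√5 ≈ -1610.0*I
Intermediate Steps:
r = I*√5 (r = √(-5) = I*√5 ≈ 2.2361*I)
C = -6 - 5*I*√5 (C = -6 + (I*√5)*(-5) = -6 - 5*I*√5 ≈ -6.0 - 11.18*I)
a = 144 (a = 12² = 144)
b(t) = -5*I*√5 (b(t) = 6 + (-6 - 5*I*√5) = -5*I*√5)
b(-2/p)*a = -5*I*√5*144 = -720*I*√5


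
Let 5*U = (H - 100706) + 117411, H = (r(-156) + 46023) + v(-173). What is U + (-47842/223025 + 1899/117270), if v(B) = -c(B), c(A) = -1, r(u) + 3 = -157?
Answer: 7272944713873/581203150 ≈ 12514.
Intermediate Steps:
r(u) = -160 (r(u) = -3 - 157 = -160)
v(B) = 1 (v(B) = -1*(-1) = 1)
H = 45864 (H = (-160 + 46023) + 1 = 45863 + 1 = 45864)
U = 62569/5 (U = ((45864 - 100706) + 117411)/5 = (-54842 + 117411)/5 = (⅕)*62569 = 62569/5 ≈ 12514.)
U + (-47842/223025 + 1899/117270) = 62569/5 + (-47842/223025 + 1899/117270) = 62569/5 + (-47842*1/223025 + 1899*(1/117270)) = 62569/5 + (-47842/223025 + 211/13030) = 62569/5 - 115264597/581203150 = 7272944713873/581203150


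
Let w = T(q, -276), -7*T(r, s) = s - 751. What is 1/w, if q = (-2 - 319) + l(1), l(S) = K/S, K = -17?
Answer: 7/1027 ≈ 0.0068160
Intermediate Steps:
l(S) = -17/S
q = -338 (q = (-2 - 319) - 17/1 = -321 - 17*1 = -321 - 17 = -338)
T(r, s) = 751/7 - s/7 (T(r, s) = -(s - 751)/7 = -(-751 + s)/7 = 751/7 - s/7)
w = 1027/7 (w = 751/7 - ⅐*(-276) = 751/7 + 276/7 = 1027/7 ≈ 146.71)
1/w = 1/(1027/7) = 7/1027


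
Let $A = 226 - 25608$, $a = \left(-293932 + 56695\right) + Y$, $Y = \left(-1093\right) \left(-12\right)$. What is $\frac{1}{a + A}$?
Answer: $- \frac{1}{249503} \approx -4.008 \cdot 10^{-6}$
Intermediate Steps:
$Y = 13116$
$a = -224121$ ($a = \left(-293932 + 56695\right) + 13116 = -237237 + 13116 = -224121$)
$A = -25382$ ($A = 226 - 25608 = -25382$)
$\frac{1}{a + A} = \frac{1}{-224121 - 25382} = \frac{1}{-249503} = - \frac{1}{249503}$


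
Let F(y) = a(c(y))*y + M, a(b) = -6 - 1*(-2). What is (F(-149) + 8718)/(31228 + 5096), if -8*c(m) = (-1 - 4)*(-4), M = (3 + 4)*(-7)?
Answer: 9265/36324 ≈ 0.25507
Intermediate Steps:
M = -49 (M = 7*(-7) = -49)
c(m) = -5/2 (c(m) = -(-1 - 4)*(-4)/8 = -(-5)*(-4)/8 = -⅛*20 = -5/2)
a(b) = -4 (a(b) = -6 + 2 = -4)
F(y) = -49 - 4*y (F(y) = -4*y - 49 = -49 - 4*y)
(F(-149) + 8718)/(31228 + 5096) = ((-49 - 4*(-149)) + 8718)/(31228 + 5096) = ((-49 + 596) + 8718)/36324 = (547 + 8718)*(1/36324) = 9265*(1/36324) = 9265/36324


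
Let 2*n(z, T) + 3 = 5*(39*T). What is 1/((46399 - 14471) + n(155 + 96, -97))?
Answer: 1/22469 ≈ 4.4506e-5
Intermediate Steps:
n(z, T) = -3/2 + 195*T/2 (n(z, T) = -3/2 + (5*(39*T))/2 = -3/2 + (195*T)/2 = -3/2 + 195*T/2)
1/((46399 - 14471) + n(155 + 96, -97)) = 1/((46399 - 14471) + (-3/2 + (195/2)*(-97))) = 1/(31928 + (-3/2 - 18915/2)) = 1/(31928 - 9459) = 1/22469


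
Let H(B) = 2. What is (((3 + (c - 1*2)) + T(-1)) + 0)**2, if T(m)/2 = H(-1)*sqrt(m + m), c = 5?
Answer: 4 + 48*I*sqrt(2) ≈ 4.0 + 67.882*I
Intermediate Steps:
T(m) = 4*sqrt(2)*sqrt(m) (T(m) = 2*(2*sqrt(m + m)) = 2*(2*sqrt(2*m)) = 2*(2*(sqrt(2)*sqrt(m))) = 2*(2*sqrt(2)*sqrt(m)) = 4*sqrt(2)*sqrt(m))
(((3 + (c - 1*2)) + T(-1)) + 0)**2 = (((3 + (5 - 1*2)) + 4*sqrt(2)*sqrt(-1)) + 0)**2 = (((3 + (5 - 2)) + 4*sqrt(2)*I) + 0)**2 = (((3 + 3) + 4*I*sqrt(2)) + 0)**2 = ((6 + 4*I*sqrt(2)) + 0)**2 = (6 + 4*I*sqrt(2))**2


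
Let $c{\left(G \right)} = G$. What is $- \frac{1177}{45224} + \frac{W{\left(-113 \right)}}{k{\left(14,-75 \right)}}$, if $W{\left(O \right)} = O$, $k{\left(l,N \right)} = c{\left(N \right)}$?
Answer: $\frac{5022037}{3391800} \approx 1.4806$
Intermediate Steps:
$k{\left(l,N \right)} = N$
$- \frac{1177}{45224} + \frac{W{\left(-113 \right)}}{k{\left(14,-75 \right)}} = - \frac{1177}{45224} - \frac{113}{-75} = \left(-1177\right) \frac{1}{45224} - - \frac{113}{75} = - \frac{1177}{45224} + \frac{113}{75} = \frac{5022037}{3391800}$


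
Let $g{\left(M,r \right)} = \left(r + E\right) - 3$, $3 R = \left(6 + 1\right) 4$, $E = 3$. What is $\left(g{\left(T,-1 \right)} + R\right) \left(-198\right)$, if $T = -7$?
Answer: $-1650$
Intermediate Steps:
$R = \frac{28}{3}$ ($R = \frac{\left(6 + 1\right) 4}{3} = \frac{7 \cdot 4}{3} = \frac{1}{3} \cdot 28 = \frac{28}{3} \approx 9.3333$)
$g{\left(M,r \right)} = r$ ($g{\left(M,r \right)} = \left(r + 3\right) - 3 = \left(3 + r\right) - 3 = r$)
$\left(g{\left(T,-1 \right)} + R\right) \left(-198\right) = \left(-1 + \frac{28}{3}\right) \left(-198\right) = \frac{25}{3} \left(-198\right) = -1650$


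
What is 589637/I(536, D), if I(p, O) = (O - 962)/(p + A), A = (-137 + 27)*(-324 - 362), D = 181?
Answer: -44810053452/781 ≈ -5.7375e+7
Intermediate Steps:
A = 75460 (A = -110*(-686) = 75460)
I(p, O) = (-962 + O)/(75460 + p) (I(p, O) = (O - 962)/(p + 75460) = (-962 + O)/(75460 + p))
589637/I(536, D) = 589637/(((-962 + 181)/(75460 + 536))) = 589637/((-781/75996)) = 589637/(((1/75996)*(-781))) = 589637/(-781/75996) = 589637*(-75996/781) = -44810053452/781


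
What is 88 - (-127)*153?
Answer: 19519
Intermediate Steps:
88 - (-127)*153 = 88 - 127*(-153) = 88 + 19431 = 19519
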